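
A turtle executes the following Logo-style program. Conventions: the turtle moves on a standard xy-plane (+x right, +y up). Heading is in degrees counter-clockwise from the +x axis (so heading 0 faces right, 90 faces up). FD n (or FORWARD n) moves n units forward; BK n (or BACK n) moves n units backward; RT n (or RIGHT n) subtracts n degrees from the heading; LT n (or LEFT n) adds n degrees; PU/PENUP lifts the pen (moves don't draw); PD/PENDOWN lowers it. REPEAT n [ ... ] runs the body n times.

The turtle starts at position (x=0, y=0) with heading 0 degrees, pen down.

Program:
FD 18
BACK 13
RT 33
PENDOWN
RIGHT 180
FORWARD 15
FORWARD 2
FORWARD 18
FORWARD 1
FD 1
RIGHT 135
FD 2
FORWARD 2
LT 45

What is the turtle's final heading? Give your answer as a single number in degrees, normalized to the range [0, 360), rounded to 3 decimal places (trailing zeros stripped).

Executing turtle program step by step:
Start: pos=(0,0), heading=0, pen down
FD 18: (0,0) -> (18,0) [heading=0, draw]
BK 13: (18,0) -> (5,0) [heading=0, draw]
RT 33: heading 0 -> 327
PD: pen down
RT 180: heading 327 -> 147
FD 15: (5,0) -> (-7.58,8.17) [heading=147, draw]
FD 2: (-7.58,8.17) -> (-9.257,9.259) [heading=147, draw]
FD 18: (-9.257,9.259) -> (-24.353,19.062) [heading=147, draw]
FD 1: (-24.353,19.062) -> (-25.192,19.607) [heading=147, draw]
FD 1: (-25.192,19.607) -> (-26.031,20.152) [heading=147, draw]
RT 135: heading 147 -> 12
FD 2: (-26.031,20.152) -> (-24.075,20.567) [heading=12, draw]
FD 2: (-24.075,20.567) -> (-22.118,20.983) [heading=12, draw]
LT 45: heading 12 -> 57
Final: pos=(-22.118,20.983), heading=57, 9 segment(s) drawn

Answer: 57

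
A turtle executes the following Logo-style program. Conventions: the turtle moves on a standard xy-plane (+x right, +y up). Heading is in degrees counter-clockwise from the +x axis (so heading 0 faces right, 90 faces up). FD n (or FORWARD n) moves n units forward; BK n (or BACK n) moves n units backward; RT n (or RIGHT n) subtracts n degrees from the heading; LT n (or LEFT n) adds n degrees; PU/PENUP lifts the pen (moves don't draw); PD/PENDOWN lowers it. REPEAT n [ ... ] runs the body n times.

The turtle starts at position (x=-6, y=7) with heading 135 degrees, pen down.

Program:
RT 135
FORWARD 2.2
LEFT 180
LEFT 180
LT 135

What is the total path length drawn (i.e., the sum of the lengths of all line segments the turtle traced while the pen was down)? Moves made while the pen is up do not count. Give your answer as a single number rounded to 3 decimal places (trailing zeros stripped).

Executing turtle program step by step:
Start: pos=(-6,7), heading=135, pen down
RT 135: heading 135 -> 0
FD 2.2: (-6,7) -> (-3.8,7) [heading=0, draw]
LT 180: heading 0 -> 180
LT 180: heading 180 -> 0
LT 135: heading 0 -> 135
Final: pos=(-3.8,7), heading=135, 1 segment(s) drawn

Segment lengths:
  seg 1: (-6,7) -> (-3.8,7), length = 2.2
Total = 2.2

Answer: 2.2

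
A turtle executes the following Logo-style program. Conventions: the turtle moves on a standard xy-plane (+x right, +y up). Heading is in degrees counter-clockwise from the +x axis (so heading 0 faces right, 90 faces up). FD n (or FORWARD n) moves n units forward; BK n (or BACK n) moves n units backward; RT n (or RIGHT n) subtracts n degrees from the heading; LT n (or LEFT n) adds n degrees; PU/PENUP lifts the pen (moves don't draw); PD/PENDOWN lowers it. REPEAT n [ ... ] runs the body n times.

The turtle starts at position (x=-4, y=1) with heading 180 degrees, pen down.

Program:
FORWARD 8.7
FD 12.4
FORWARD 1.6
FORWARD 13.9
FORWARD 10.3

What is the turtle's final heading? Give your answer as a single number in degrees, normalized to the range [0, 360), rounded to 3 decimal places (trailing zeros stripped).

Answer: 180

Derivation:
Executing turtle program step by step:
Start: pos=(-4,1), heading=180, pen down
FD 8.7: (-4,1) -> (-12.7,1) [heading=180, draw]
FD 12.4: (-12.7,1) -> (-25.1,1) [heading=180, draw]
FD 1.6: (-25.1,1) -> (-26.7,1) [heading=180, draw]
FD 13.9: (-26.7,1) -> (-40.6,1) [heading=180, draw]
FD 10.3: (-40.6,1) -> (-50.9,1) [heading=180, draw]
Final: pos=(-50.9,1), heading=180, 5 segment(s) drawn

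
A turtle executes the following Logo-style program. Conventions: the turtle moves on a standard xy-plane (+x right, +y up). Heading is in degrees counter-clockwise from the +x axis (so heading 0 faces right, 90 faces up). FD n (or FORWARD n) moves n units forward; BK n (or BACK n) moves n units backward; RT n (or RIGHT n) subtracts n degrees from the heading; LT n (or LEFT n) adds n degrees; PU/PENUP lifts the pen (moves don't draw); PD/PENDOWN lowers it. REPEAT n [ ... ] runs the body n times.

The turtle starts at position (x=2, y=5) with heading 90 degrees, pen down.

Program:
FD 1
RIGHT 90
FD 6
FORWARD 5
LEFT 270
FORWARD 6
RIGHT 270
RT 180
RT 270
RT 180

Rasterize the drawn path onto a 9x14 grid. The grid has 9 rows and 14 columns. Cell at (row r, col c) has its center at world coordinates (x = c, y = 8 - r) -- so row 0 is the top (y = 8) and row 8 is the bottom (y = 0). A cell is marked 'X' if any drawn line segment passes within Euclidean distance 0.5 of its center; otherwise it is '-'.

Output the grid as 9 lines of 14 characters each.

Answer: --------------
--------------
--XXXXXXXXXXXX
--X----------X
-------------X
-------------X
-------------X
-------------X
-------------X

Derivation:
Segment 0: (2,5) -> (2,6)
Segment 1: (2,6) -> (8,6)
Segment 2: (8,6) -> (13,6)
Segment 3: (13,6) -> (13,0)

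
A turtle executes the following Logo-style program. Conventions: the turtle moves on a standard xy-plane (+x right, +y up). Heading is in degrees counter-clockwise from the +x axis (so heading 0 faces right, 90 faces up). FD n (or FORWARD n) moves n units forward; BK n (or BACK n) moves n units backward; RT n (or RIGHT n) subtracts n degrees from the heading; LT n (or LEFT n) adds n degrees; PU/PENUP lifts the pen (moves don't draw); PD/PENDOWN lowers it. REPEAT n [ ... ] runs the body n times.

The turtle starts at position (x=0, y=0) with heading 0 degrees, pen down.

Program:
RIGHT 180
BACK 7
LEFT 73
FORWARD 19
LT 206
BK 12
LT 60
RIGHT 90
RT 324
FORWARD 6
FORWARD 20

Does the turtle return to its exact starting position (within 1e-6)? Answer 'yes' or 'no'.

Executing turtle program step by step:
Start: pos=(0,0), heading=0, pen down
RT 180: heading 0 -> 180
BK 7: (0,0) -> (7,0) [heading=180, draw]
LT 73: heading 180 -> 253
FD 19: (7,0) -> (1.445,-18.17) [heading=253, draw]
LT 206: heading 253 -> 99
BK 12: (1.445,-18.17) -> (3.322,-30.022) [heading=99, draw]
LT 60: heading 99 -> 159
RT 90: heading 159 -> 69
RT 324: heading 69 -> 105
FD 6: (3.322,-30.022) -> (1.769,-24.226) [heading=105, draw]
FD 20: (1.769,-24.226) -> (-3.407,-4.908) [heading=105, draw]
Final: pos=(-3.407,-4.908), heading=105, 5 segment(s) drawn

Start position: (0, 0)
Final position: (-3.407, -4.908)
Distance = 5.975; >= 1e-6 -> NOT closed

Answer: no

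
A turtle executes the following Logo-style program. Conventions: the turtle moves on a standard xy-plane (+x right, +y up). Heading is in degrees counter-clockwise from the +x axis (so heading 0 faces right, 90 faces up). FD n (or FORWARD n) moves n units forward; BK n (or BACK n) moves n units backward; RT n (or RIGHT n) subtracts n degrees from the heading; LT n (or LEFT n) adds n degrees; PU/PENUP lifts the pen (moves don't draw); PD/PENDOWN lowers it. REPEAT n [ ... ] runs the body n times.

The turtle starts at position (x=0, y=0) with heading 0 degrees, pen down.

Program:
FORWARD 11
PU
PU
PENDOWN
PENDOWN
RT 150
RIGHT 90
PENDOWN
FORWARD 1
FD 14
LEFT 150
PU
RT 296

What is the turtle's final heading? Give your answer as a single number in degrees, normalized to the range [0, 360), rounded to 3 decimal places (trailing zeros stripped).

Answer: 334

Derivation:
Executing turtle program step by step:
Start: pos=(0,0), heading=0, pen down
FD 11: (0,0) -> (11,0) [heading=0, draw]
PU: pen up
PU: pen up
PD: pen down
PD: pen down
RT 150: heading 0 -> 210
RT 90: heading 210 -> 120
PD: pen down
FD 1: (11,0) -> (10.5,0.866) [heading=120, draw]
FD 14: (10.5,0.866) -> (3.5,12.99) [heading=120, draw]
LT 150: heading 120 -> 270
PU: pen up
RT 296: heading 270 -> 334
Final: pos=(3.5,12.99), heading=334, 3 segment(s) drawn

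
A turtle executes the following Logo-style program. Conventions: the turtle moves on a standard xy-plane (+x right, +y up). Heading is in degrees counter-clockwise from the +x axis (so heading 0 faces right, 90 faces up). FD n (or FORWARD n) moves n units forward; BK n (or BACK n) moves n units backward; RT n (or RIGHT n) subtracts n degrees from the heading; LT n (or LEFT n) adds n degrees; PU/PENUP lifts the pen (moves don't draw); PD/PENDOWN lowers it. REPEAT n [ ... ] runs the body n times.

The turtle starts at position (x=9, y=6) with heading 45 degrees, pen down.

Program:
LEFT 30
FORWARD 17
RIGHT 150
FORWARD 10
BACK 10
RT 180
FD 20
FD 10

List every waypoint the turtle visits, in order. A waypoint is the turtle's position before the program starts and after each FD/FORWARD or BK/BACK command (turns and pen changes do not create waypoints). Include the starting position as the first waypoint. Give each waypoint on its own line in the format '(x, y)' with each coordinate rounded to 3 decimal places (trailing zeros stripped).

Answer: (9, 6)
(13.4, 22.421)
(15.988, 12.761)
(13.4, 22.421)
(8.224, 41.739)
(5.635, 51.399)

Derivation:
Executing turtle program step by step:
Start: pos=(9,6), heading=45, pen down
LT 30: heading 45 -> 75
FD 17: (9,6) -> (13.4,22.421) [heading=75, draw]
RT 150: heading 75 -> 285
FD 10: (13.4,22.421) -> (15.988,12.761) [heading=285, draw]
BK 10: (15.988,12.761) -> (13.4,22.421) [heading=285, draw]
RT 180: heading 285 -> 105
FD 20: (13.4,22.421) -> (8.224,41.739) [heading=105, draw]
FD 10: (8.224,41.739) -> (5.635,51.399) [heading=105, draw]
Final: pos=(5.635,51.399), heading=105, 5 segment(s) drawn
Waypoints (6 total):
(9, 6)
(13.4, 22.421)
(15.988, 12.761)
(13.4, 22.421)
(8.224, 41.739)
(5.635, 51.399)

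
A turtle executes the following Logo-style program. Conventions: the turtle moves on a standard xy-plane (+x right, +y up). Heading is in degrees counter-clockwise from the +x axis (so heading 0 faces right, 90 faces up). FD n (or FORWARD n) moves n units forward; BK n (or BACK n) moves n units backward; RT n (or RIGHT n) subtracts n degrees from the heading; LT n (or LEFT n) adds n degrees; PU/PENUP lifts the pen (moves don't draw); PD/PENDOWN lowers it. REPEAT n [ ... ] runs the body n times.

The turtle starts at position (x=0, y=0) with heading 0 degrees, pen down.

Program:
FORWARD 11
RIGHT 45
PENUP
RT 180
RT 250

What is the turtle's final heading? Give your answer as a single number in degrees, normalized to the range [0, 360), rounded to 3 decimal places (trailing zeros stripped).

Executing turtle program step by step:
Start: pos=(0,0), heading=0, pen down
FD 11: (0,0) -> (11,0) [heading=0, draw]
RT 45: heading 0 -> 315
PU: pen up
RT 180: heading 315 -> 135
RT 250: heading 135 -> 245
Final: pos=(11,0), heading=245, 1 segment(s) drawn

Answer: 245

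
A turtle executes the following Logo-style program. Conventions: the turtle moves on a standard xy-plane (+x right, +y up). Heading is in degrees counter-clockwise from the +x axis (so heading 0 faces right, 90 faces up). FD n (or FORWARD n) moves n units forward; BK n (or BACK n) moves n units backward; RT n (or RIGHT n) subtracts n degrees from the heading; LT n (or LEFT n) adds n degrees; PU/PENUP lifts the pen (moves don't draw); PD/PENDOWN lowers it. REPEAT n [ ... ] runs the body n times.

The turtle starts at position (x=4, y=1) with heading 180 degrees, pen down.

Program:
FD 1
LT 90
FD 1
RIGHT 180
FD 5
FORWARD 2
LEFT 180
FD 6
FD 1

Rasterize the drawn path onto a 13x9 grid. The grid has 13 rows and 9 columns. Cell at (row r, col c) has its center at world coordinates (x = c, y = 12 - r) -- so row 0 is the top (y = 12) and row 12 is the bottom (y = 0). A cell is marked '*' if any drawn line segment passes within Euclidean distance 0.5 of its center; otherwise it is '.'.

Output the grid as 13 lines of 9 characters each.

Segment 0: (4,1) -> (3,1)
Segment 1: (3,1) -> (3,0)
Segment 2: (3,0) -> (3,5)
Segment 3: (3,5) -> (3,7)
Segment 4: (3,7) -> (3,1)
Segment 5: (3,1) -> (3,0)

Answer: .........
.........
.........
.........
.........
...*.....
...*.....
...*.....
...*.....
...*.....
...*.....
...**....
...*.....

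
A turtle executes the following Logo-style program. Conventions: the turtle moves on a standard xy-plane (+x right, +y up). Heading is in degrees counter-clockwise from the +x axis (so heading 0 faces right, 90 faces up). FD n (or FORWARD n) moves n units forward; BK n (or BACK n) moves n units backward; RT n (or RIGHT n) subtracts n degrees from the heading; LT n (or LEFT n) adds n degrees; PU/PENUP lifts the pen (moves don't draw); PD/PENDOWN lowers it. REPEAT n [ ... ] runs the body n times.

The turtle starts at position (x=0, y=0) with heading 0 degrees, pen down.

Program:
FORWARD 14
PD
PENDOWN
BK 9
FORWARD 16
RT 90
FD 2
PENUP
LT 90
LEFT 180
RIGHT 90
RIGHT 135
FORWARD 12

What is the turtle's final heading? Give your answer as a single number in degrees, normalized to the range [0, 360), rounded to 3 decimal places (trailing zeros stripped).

Answer: 315

Derivation:
Executing turtle program step by step:
Start: pos=(0,0), heading=0, pen down
FD 14: (0,0) -> (14,0) [heading=0, draw]
PD: pen down
PD: pen down
BK 9: (14,0) -> (5,0) [heading=0, draw]
FD 16: (5,0) -> (21,0) [heading=0, draw]
RT 90: heading 0 -> 270
FD 2: (21,0) -> (21,-2) [heading=270, draw]
PU: pen up
LT 90: heading 270 -> 0
LT 180: heading 0 -> 180
RT 90: heading 180 -> 90
RT 135: heading 90 -> 315
FD 12: (21,-2) -> (29.485,-10.485) [heading=315, move]
Final: pos=(29.485,-10.485), heading=315, 4 segment(s) drawn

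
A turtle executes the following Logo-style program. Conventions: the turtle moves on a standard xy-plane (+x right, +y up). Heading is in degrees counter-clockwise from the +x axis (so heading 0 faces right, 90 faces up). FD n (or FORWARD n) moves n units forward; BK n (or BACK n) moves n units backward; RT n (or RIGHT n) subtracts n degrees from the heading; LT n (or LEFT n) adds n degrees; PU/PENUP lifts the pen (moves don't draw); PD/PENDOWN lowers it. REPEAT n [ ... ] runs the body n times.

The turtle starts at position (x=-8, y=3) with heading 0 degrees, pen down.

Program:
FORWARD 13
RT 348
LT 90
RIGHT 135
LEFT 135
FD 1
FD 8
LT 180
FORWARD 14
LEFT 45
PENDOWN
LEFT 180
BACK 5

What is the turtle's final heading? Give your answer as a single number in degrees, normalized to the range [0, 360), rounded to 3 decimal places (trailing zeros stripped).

Executing turtle program step by step:
Start: pos=(-8,3), heading=0, pen down
FD 13: (-8,3) -> (5,3) [heading=0, draw]
RT 348: heading 0 -> 12
LT 90: heading 12 -> 102
RT 135: heading 102 -> 327
LT 135: heading 327 -> 102
FD 1: (5,3) -> (4.792,3.978) [heading=102, draw]
FD 8: (4.792,3.978) -> (3.129,11.803) [heading=102, draw]
LT 180: heading 102 -> 282
FD 14: (3.129,11.803) -> (6.04,-1.891) [heading=282, draw]
LT 45: heading 282 -> 327
PD: pen down
LT 180: heading 327 -> 147
BK 5: (6.04,-1.891) -> (10.233,-4.614) [heading=147, draw]
Final: pos=(10.233,-4.614), heading=147, 5 segment(s) drawn

Answer: 147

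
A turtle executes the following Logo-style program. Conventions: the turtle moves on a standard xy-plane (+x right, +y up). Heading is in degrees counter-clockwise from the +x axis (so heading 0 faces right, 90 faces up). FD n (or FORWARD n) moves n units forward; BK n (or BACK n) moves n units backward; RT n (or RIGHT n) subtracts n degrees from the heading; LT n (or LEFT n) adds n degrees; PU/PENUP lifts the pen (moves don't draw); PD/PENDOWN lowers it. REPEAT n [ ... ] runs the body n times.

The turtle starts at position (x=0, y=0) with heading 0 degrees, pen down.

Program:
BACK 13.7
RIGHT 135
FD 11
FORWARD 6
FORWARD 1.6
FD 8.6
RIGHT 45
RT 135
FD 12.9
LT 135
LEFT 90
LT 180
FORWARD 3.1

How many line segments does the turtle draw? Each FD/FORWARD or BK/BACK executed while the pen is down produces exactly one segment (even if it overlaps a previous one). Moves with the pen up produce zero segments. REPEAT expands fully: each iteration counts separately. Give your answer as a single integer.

Executing turtle program step by step:
Start: pos=(0,0), heading=0, pen down
BK 13.7: (0,0) -> (-13.7,0) [heading=0, draw]
RT 135: heading 0 -> 225
FD 11: (-13.7,0) -> (-21.478,-7.778) [heading=225, draw]
FD 6: (-21.478,-7.778) -> (-25.721,-12.021) [heading=225, draw]
FD 1.6: (-25.721,-12.021) -> (-26.852,-13.152) [heading=225, draw]
FD 8.6: (-26.852,-13.152) -> (-32.933,-19.233) [heading=225, draw]
RT 45: heading 225 -> 180
RT 135: heading 180 -> 45
FD 12.9: (-32.933,-19.233) -> (-23.812,-10.112) [heading=45, draw]
LT 135: heading 45 -> 180
LT 90: heading 180 -> 270
LT 180: heading 270 -> 90
FD 3.1: (-23.812,-10.112) -> (-23.812,-7.012) [heading=90, draw]
Final: pos=(-23.812,-7.012), heading=90, 7 segment(s) drawn
Segments drawn: 7

Answer: 7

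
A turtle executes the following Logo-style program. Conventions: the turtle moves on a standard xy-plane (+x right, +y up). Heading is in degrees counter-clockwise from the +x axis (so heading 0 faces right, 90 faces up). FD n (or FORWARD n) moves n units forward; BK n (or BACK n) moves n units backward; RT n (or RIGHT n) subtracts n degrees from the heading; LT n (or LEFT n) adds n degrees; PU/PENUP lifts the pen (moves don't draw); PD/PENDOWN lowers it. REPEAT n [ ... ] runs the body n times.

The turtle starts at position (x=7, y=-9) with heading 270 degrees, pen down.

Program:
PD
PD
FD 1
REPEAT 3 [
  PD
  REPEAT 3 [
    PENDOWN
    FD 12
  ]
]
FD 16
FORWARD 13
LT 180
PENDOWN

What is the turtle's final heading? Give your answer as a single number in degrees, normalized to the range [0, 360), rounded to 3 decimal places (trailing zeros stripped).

Executing turtle program step by step:
Start: pos=(7,-9), heading=270, pen down
PD: pen down
PD: pen down
FD 1: (7,-9) -> (7,-10) [heading=270, draw]
REPEAT 3 [
  -- iteration 1/3 --
  PD: pen down
  REPEAT 3 [
    -- iteration 1/3 --
    PD: pen down
    FD 12: (7,-10) -> (7,-22) [heading=270, draw]
    -- iteration 2/3 --
    PD: pen down
    FD 12: (7,-22) -> (7,-34) [heading=270, draw]
    -- iteration 3/3 --
    PD: pen down
    FD 12: (7,-34) -> (7,-46) [heading=270, draw]
  ]
  -- iteration 2/3 --
  PD: pen down
  REPEAT 3 [
    -- iteration 1/3 --
    PD: pen down
    FD 12: (7,-46) -> (7,-58) [heading=270, draw]
    -- iteration 2/3 --
    PD: pen down
    FD 12: (7,-58) -> (7,-70) [heading=270, draw]
    -- iteration 3/3 --
    PD: pen down
    FD 12: (7,-70) -> (7,-82) [heading=270, draw]
  ]
  -- iteration 3/3 --
  PD: pen down
  REPEAT 3 [
    -- iteration 1/3 --
    PD: pen down
    FD 12: (7,-82) -> (7,-94) [heading=270, draw]
    -- iteration 2/3 --
    PD: pen down
    FD 12: (7,-94) -> (7,-106) [heading=270, draw]
    -- iteration 3/3 --
    PD: pen down
    FD 12: (7,-106) -> (7,-118) [heading=270, draw]
  ]
]
FD 16: (7,-118) -> (7,-134) [heading=270, draw]
FD 13: (7,-134) -> (7,-147) [heading=270, draw]
LT 180: heading 270 -> 90
PD: pen down
Final: pos=(7,-147), heading=90, 12 segment(s) drawn

Answer: 90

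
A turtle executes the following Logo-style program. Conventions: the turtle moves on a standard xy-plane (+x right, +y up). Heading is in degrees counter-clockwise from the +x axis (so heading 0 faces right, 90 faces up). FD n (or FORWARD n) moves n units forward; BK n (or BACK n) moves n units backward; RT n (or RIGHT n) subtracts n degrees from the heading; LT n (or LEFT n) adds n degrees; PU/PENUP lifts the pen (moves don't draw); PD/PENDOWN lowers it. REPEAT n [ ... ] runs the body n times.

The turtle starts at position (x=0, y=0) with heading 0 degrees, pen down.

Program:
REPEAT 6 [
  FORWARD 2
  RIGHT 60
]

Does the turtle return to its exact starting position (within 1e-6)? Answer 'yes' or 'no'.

Answer: yes

Derivation:
Executing turtle program step by step:
Start: pos=(0,0), heading=0, pen down
REPEAT 6 [
  -- iteration 1/6 --
  FD 2: (0,0) -> (2,0) [heading=0, draw]
  RT 60: heading 0 -> 300
  -- iteration 2/6 --
  FD 2: (2,0) -> (3,-1.732) [heading=300, draw]
  RT 60: heading 300 -> 240
  -- iteration 3/6 --
  FD 2: (3,-1.732) -> (2,-3.464) [heading=240, draw]
  RT 60: heading 240 -> 180
  -- iteration 4/6 --
  FD 2: (2,-3.464) -> (0,-3.464) [heading=180, draw]
  RT 60: heading 180 -> 120
  -- iteration 5/6 --
  FD 2: (0,-3.464) -> (-1,-1.732) [heading=120, draw]
  RT 60: heading 120 -> 60
  -- iteration 6/6 --
  FD 2: (-1,-1.732) -> (0,0) [heading=60, draw]
  RT 60: heading 60 -> 0
]
Final: pos=(0,0), heading=0, 6 segment(s) drawn

Start position: (0, 0)
Final position: (0, 0)
Distance = 0; < 1e-6 -> CLOSED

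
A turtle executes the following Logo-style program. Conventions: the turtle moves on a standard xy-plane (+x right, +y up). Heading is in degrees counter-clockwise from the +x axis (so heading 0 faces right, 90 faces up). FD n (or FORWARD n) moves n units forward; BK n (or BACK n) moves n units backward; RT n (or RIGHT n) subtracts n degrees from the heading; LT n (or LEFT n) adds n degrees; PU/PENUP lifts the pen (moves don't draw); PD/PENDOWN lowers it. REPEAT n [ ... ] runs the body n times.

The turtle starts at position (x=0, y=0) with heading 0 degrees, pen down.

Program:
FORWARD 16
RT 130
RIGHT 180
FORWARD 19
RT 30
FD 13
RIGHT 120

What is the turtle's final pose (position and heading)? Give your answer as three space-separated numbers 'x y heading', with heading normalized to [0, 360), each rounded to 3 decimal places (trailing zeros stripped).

Answer: 40.429 19.001 260

Derivation:
Executing turtle program step by step:
Start: pos=(0,0), heading=0, pen down
FD 16: (0,0) -> (16,0) [heading=0, draw]
RT 130: heading 0 -> 230
RT 180: heading 230 -> 50
FD 19: (16,0) -> (28.213,14.555) [heading=50, draw]
RT 30: heading 50 -> 20
FD 13: (28.213,14.555) -> (40.429,19.001) [heading=20, draw]
RT 120: heading 20 -> 260
Final: pos=(40.429,19.001), heading=260, 3 segment(s) drawn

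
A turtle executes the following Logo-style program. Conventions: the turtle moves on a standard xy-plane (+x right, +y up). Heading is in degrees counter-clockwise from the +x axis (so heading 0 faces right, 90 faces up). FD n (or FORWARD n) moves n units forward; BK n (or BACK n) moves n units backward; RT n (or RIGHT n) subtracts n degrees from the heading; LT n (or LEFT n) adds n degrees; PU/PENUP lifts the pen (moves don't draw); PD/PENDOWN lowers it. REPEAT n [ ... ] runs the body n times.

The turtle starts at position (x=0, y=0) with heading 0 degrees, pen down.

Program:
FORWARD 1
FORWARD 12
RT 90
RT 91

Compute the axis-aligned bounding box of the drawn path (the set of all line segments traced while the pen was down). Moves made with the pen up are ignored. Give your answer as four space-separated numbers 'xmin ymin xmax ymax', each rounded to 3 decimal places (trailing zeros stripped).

Answer: 0 0 13 0

Derivation:
Executing turtle program step by step:
Start: pos=(0,0), heading=0, pen down
FD 1: (0,0) -> (1,0) [heading=0, draw]
FD 12: (1,0) -> (13,0) [heading=0, draw]
RT 90: heading 0 -> 270
RT 91: heading 270 -> 179
Final: pos=(13,0), heading=179, 2 segment(s) drawn

Segment endpoints: x in {0, 1, 13}, y in {0}
xmin=0, ymin=0, xmax=13, ymax=0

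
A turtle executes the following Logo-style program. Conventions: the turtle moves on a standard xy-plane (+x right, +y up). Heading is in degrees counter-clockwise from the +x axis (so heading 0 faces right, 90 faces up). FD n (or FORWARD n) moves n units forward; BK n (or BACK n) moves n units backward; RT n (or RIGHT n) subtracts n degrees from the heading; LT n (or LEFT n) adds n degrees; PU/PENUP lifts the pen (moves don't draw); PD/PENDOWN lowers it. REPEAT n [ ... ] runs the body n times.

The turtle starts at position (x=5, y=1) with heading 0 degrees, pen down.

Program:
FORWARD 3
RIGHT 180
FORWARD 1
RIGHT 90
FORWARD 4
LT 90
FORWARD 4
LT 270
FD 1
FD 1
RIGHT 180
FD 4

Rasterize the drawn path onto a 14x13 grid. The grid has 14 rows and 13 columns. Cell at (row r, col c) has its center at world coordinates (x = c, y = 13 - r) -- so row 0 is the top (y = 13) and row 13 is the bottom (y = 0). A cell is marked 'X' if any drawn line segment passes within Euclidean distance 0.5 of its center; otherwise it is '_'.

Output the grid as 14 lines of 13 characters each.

Answer: _____________
_____________
_____________
_____________
_____________
_____________
___X_________
___X_________
___XXXXX_____
___X___X_____
___X___X_____
_______X_____
_____XXXX____
_____________

Derivation:
Segment 0: (5,1) -> (8,1)
Segment 1: (8,1) -> (7,1)
Segment 2: (7,1) -> (7,5)
Segment 3: (7,5) -> (3,5)
Segment 4: (3,5) -> (3,6)
Segment 5: (3,6) -> (3,7)
Segment 6: (3,7) -> (3,3)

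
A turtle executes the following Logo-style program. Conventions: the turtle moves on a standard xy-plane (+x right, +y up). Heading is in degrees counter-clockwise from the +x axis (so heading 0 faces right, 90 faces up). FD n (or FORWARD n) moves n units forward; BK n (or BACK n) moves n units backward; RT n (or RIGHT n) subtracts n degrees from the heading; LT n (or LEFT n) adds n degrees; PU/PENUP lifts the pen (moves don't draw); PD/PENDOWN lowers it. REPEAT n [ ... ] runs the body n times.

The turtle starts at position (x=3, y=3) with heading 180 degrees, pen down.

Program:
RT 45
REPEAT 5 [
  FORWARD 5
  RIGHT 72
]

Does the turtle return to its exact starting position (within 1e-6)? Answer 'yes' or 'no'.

Answer: yes

Derivation:
Executing turtle program step by step:
Start: pos=(3,3), heading=180, pen down
RT 45: heading 180 -> 135
REPEAT 5 [
  -- iteration 1/5 --
  FD 5: (3,3) -> (-0.536,6.536) [heading=135, draw]
  RT 72: heading 135 -> 63
  -- iteration 2/5 --
  FD 5: (-0.536,6.536) -> (1.734,10.991) [heading=63, draw]
  RT 72: heading 63 -> 351
  -- iteration 3/5 --
  FD 5: (1.734,10.991) -> (6.673,10.208) [heading=351, draw]
  RT 72: heading 351 -> 279
  -- iteration 4/5 --
  FD 5: (6.673,10.208) -> (7.455,5.27) [heading=279, draw]
  RT 72: heading 279 -> 207
  -- iteration 5/5 --
  FD 5: (7.455,5.27) -> (3,3) [heading=207, draw]
  RT 72: heading 207 -> 135
]
Final: pos=(3,3), heading=135, 5 segment(s) drawn

Start position: (3, 3)
Final position: (3, 3)
Distance = 0; < 1e-6 -> CLOSED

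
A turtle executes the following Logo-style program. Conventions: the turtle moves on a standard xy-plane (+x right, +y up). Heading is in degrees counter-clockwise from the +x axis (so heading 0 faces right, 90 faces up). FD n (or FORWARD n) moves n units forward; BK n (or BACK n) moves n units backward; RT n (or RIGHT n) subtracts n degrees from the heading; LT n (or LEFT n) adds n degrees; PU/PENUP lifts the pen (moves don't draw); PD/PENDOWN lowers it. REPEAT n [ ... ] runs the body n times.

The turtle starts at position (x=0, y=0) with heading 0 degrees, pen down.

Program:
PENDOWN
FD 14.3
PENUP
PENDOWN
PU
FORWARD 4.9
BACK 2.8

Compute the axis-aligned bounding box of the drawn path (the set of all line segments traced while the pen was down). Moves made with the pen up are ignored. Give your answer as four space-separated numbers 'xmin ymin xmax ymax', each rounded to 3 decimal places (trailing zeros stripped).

Executing turtle program step by step:
Start: pos=(0,0), heading=0, pen down
PD: pen down
FD 14.3: (0,0) -> (14.3,0) [heading=0, draw]
PU: pen up
PD: pen down
PU: pen up
FD 4.9: (14.3,0) -> (19.2,0) [heading=0, move]
BK 2.8: (19.2,0) -> (16.4,0) [heading=0, move]
Final: pos=(16.4,0), heading=0, 1 segment(s) drawn

Segment endpoints: x in {0, 14.3}, y in {0}
xmin=0, ymin=0, xmax=14.3, ymax=0

Answer: 0 0 14.3 0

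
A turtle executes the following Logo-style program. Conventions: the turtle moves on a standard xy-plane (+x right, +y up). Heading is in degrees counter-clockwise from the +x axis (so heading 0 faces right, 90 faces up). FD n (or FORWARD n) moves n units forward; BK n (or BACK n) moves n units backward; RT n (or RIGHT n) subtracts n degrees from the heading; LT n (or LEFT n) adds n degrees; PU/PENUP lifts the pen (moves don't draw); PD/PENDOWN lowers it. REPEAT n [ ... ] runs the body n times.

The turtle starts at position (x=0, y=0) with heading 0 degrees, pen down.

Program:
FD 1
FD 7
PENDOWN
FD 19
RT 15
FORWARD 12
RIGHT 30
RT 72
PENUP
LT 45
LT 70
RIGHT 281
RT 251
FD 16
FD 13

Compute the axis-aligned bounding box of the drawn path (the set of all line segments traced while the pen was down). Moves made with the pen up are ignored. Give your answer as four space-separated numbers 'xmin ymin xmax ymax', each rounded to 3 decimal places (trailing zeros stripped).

Answer: 0 -3.106 38.591 0

Derivation:
Executing turtle program step by step:
Start: pos=(0,0), heading=0, pen down
FD 1: (0,0) -> (1,0) [heading=0, draw]
FD 7: (1,0) -> (8,0) [heading=0, draw]
PD: pen down
FD 19: (8,0) -> (27,0) [heading=0, draw]
RT 15: heading 0 -> 345
FD 12: (27,0) -> (38.591,-3.106) [heading=345, draw]
RT 30: heading 345 -> 315
RT 72: heading 315 -> 243
PU: pen up
LT 45: heading 243 -> 288
LT 70: heading 288 -> 358
RT 281: heading 358 -> 77
RT 251: heading 77 -> 186
FD 16: (38.591,-3.106) -> (22.679,-4.778) [heading=186, move]
FD 13: (22.679,-4.778) -> (9.75,-6.137) [heading=186, move]
Final: pos=(9.75,-6.137), heading=186, 4 segment(s) drawn

Segment endpoints: x in {0, 1, 8, 27, 38.591}, y in {-3.106, 0}
xmin=0, ymin=-3.106, xmax=38.591, ymax=0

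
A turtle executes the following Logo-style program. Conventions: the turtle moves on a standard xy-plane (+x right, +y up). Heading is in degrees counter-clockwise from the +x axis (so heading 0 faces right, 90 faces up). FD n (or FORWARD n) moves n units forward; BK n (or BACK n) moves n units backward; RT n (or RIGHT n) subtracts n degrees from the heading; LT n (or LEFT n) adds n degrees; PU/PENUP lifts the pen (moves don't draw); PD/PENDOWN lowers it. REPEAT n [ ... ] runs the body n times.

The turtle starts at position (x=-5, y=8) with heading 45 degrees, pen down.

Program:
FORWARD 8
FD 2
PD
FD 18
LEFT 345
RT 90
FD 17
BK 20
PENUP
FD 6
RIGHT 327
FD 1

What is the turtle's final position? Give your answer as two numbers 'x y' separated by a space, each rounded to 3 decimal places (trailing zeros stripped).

Answer: 17.19 24.747

Derivation:
Executing turtle program step by step:
Start: pos=(-5,8), heading=45, pen down
FD 8: (-5,8) -> (0.657,13.657) [heading=45, draw]
FD 2: (0.657,13.657) -> (2.071,15.071) [heading=45, draw]
PD: pen down
FD 18: (2.071,15.071) -> (14.799,27.799) [heading=45, draw]
LT 345: heading 45 -> 30
RT 90: heading 30 -> 300
FD 17: (14.799,27.799) -> (23.299,13.077) [heading=300, draw]
BK 20: (23.299,13.077) -> (13.299,30.397) [heading=300, draw]
PU: pen up
FD 6: (13.299,30.397) -> (16.299,25.201) [heading=300, move]
RT 327: heading 300 -> 333
FD 1: (16.299,25.201) -> (17.19,24.747) [heading=333, move]
Final: pos=(17.19,24.747), heading=333, 5 segment(s) drawn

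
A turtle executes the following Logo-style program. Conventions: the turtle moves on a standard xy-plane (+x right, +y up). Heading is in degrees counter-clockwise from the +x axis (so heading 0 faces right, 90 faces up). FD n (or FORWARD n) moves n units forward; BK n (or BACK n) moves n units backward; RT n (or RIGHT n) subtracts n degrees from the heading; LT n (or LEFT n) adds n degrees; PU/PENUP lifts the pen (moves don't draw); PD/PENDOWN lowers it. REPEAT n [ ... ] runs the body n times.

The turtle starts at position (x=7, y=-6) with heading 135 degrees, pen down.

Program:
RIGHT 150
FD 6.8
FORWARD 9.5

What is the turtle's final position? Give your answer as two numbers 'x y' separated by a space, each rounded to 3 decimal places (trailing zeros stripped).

Executing turtle program step by step:
Start: pos=(7,-6), heading=135, pen down
RT 150: heading 135 -> 345
FD 6.8: (7,-6) -> (13.568,-7.76) [heading=345, draw]
FD 9.5: (13.568,-7.76) -> (22.745,-10.219) [heading=345, draw]
Final: pos=(22.745,-10.219), heading=345, 2 segment(s) drawn

Answer: 22.745 -10.219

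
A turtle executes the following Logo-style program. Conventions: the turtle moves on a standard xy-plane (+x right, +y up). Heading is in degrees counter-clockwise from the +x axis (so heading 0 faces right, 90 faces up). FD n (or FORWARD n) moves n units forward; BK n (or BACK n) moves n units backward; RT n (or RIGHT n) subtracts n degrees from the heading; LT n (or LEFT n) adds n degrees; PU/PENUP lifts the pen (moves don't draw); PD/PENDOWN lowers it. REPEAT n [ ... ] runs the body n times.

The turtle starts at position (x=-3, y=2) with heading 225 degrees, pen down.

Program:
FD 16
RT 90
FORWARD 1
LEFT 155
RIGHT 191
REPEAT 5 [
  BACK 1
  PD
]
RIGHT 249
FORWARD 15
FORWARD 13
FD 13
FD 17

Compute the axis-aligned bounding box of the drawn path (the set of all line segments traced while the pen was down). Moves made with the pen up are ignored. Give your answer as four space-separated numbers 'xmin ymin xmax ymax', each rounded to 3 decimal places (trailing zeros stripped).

Answer: -64.468 -42.545 -3 2

Derivation:
Executing turtle program step by step:
Start: pos=(-3,2), heading=225, pen down
FD 16: (-3,2) -> (-14.314,-9.314) [heading=225, draw]
RT 90: heading 225 -> 135
FD 1: (-14.314,-9.314) -> (-15.021,-8.607) [heading=135, draw]
LT 155: heading 135 -> 290
RT 191: heading 290 -> 99
REPEAT 5 [
  -- iteration 1/5 --
  BK 1: (-15.021,-8.607) -> (-14.864,-9.594) [heading=99, draw]
  PD: pen down
  -- iteration 2/5 --
  BK 1: (-14.864,-9.594) -> (-14.708,-10.582) [heading=99, draw]
  PD: pen down
  -- iteration 3/5 --
  BK 1: (-14.708,-10.582) -> (-14.552,-11.57) [heading=99, draw]
  PD: pen down
  -- iteration 4/5 --
  BK 1: (-14.552,-11.57) -> (-14.395,-12.557) [heading=99, draw]
  PD: pen down
  -- iteration 5/5 --
  BK 1: (-14.395,-12.557) -> (-14.239,-13.545) [heading=99, draw]
  PD: pen down
]
RT 249: heading 99 -> 210
FD 15: (-14.239,-13.545) -> (-27.229,-21.045) [heading=210, draw]
FD 13: (-27.229,-21.045) -> (-38.487,-27.545) [heading=210, draw]
FD 13: (-38.487,-27.545) -> (-49.746,-34.045) [heading=210, draw]
FD 17: (-49.746,-34.045) -> (-64.468,-42.545) [heading=210, draw]
Final: pos=(-64.468,-42.545), heading=210, 11 segment(s) drawn

Segment endpoints: x in {-64.468, -49.746, -38.487, -27.229, -15.021, -14.864, -14.708, -14.552, -14.395, -14.314, -14.239, -3}, y in {-42.545, -34.045, -27.545, -21.045, -13.545, -12.557, -11.57, -10.582, -9.594, -9.314, -8.607, 2}
xmin=-64.468, ymin=-42.545, xmax=-3, ymax=2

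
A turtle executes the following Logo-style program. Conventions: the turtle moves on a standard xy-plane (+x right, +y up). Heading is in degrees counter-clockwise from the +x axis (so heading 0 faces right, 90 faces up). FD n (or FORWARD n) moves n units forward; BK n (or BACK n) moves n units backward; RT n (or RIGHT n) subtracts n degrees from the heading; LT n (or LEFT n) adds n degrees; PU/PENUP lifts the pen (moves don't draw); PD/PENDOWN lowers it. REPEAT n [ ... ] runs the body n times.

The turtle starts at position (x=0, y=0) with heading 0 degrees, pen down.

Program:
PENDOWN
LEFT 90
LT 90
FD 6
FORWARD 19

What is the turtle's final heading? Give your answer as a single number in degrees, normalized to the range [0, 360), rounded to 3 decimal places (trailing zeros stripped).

Answer: 180

Derivation:
Executing turtle program step by step:
Start: pos=(0,0), heading=0, pen down
PD: pen down
LT 90: heading 0 -> 90
LT 90: heading 90 -> 180
FD 6: (0,0) -> (-6,0) [heading=180, draw]
FD 19: (-6,0) -> (-25,0) [heading=180, draw]
Final: pos=(-25,0), heading=180, 2 segment(s) drawn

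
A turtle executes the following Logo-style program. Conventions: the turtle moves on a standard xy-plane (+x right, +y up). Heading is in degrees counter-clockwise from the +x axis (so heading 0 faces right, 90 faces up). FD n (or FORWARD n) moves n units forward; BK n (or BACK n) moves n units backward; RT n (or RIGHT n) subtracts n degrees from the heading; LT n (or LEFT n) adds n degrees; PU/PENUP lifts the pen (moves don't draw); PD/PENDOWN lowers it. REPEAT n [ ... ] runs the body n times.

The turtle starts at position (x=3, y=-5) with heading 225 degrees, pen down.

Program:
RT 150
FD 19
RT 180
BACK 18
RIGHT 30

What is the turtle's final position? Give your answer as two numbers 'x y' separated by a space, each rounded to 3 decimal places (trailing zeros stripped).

Executing turtle program step by step:
Start: pos=(3,-5), heading=225, pen down
RT 150: heading 225 -> 75
FD 19: (3,-5) -> (7.918,13.353) [heading=75, draw]
RT 180: heading 75 -> 255
BK 18: (7.918,13.353) -> (12.576,30.739) [heading=255, draw]
RT 30: heading 255 -> 225
Final: pos=(12.576,30.739), heading=225, 2 segment(s) drawn

Answer: 12.576 30.739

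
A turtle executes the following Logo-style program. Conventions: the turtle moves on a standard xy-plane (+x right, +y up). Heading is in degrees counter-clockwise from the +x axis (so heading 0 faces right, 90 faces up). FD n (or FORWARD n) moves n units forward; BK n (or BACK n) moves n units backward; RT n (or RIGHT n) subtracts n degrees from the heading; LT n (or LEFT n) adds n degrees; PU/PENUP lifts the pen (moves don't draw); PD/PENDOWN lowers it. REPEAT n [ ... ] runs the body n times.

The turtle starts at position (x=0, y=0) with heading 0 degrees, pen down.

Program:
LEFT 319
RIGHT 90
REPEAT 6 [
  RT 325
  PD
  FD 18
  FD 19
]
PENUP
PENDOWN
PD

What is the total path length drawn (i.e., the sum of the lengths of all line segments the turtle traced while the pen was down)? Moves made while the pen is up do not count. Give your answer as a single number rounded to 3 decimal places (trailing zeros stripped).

Answer: 222

Derivation:
Executing turtle program step by step:
Start: pos=(0,0), heading=0, pen down
LT 319: heading 0 -> 319
RT 90: heading 319 -> 229
REPEAT 6 [
  -- iteration 1/6 --
  RT 325: heading 229 -> 264
  PD: pen down
  FD 18: (0,0) -> (-1.882,-17.901) [heading=264, draw]
  FD 19: (-1.882,-17.901) -> (-3.868,-36.797) [heading=264, draw]
  -- iteration 2/6 --
  RT 325: heading 264 -> 299
  PD: pen down
  FD 18: (-3.868,-36.797) -> (4.859,-52.54) [heading=299, draw]
  FD 19: (4.859,-52.54) -> (14.07,-69.158) [heading=299, draw]
  -- iteration 3/6 --
  RT 325: heading 299 -> 334
  PD: pen down
  FD 18: (14.07,-69.158) -> (30.249,-77.049) [heading=334, draw]
  FD 19: (30.249,-77.049) -> (47.326,-85.378) [heading=334, draw]
  -- iteration 4/6 --
  RT 325: heading 334 -> 9
  PD: pen down
  FD 18: (47.326,-85.378) -> (65.104,-82.562) [heading=9, draw]
  FD 19: (65.104,-82.562) -> (83.87,-79.59) [heading=9, draw]
  -- iteration 5/6 --
  RT 325: heading 9 -> 44
  PD: pen down
  FD 18: (83.87,-79.59) -> (96.818,-67.086) [heading=44, draw]
  FD 19: (96.818,-67.086) -> (110.486,-53.888) [heading=44, draw]
  -- iteration 6/6 --
  RT 325: heading 44 -> 79
  PD: pen down
  FD 18: (110.486,-53.888) -> (113.92,-36.218) [heading=79, draw]
  FD 19: (113.92,-36.218) -> (117.546,-17.567) [heading=79, draw]
]
PU: pen up
PD: pen down
PD: pen down
Final: pos=(117.546,-17.567), heading=79, 12 segment(s) drawn

Segment lengths:
  seg 1: (0,0) -> (-1.882,-17.901), length = 18
  seg 2: (-1.882,-17.901) -> (-3.868,-36.797), length = 19
  seg 3: (-3.868,-36.797) -> (4.859,-52.54), length = 18
  seg 4: (4.859,-52.54) -> (14.07,-69.158), length = 19
  seg 5: (14.07,-69.158) -> (30.249,-77.049), length = 18
  seg 6: (30.249,-77.049) -> (47.326,-85.378), length = 19
  seg 7: (47.326,-85.378) -> (65.104,-82.562), length = 18
  seg 8: (65.104,-82.562) -> (83.87,-79.59), length = 19
  seg 9: (83.87,-79.59) -> (96.818,-67.086), length = 18
  seg 10: (96.818,-67.086) -> (110.486,-53.888), length = 19
  seg 11: (110.486,-53.888) -> (113.92,-36.218), length = 18
  seg 12: (113.92,-36.218) -> (117.546,-17.567), length = 19
Total = 222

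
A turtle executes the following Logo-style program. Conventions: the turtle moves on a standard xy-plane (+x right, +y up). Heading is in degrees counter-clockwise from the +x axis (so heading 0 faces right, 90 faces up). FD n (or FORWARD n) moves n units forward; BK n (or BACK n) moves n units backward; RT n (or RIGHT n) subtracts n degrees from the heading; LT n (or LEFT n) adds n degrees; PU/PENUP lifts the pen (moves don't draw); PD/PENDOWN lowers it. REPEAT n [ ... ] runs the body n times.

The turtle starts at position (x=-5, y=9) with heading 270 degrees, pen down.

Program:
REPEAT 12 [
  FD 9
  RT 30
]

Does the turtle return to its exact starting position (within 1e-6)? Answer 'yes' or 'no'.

Answer: yes

Derivation:
Executing turtle program step by step:
Start: pos=(-5,9), heading=270, pen down
REPEAT 12 [
  -- iteration 1/12 --
  FD 9: (-5,9) -> (-5,0) [heading=270, draw]
  RT 30: heading 270 -> 240
  -- iteration 2/12 --
  FD 9: (-5,0) -> (-9.5,-7.794) [heading=240, draw]
  RT 30: heading 240 -> 210
  -- iteration 3/12 --
  FD 9: (-9.5,-7.794) -> (-17.294,-12.294) [heading=210, draw]
  RT 30: heading 210 -> 180
  -- iteration 4/12 --
  FD 9: (-17.294,-12.294) -> (-26.294,-12.294) [heading=180, draw]
  RT 30: heading 180 -> 150
  -- iteration 5/12 --
  FD 9: (-26.294,-12.294) -> (-34.088,-7.794) [heading=150, draw]
  RT 30: heading 150 -> 120
  -- iteration 6/12 --
  FD 9: (-34.088,-7.794) -> (-38.588,0) [heading=120, draw]
  RT 30: heading 120 -> 90
  -- iteration 7/12 --
  FD 9: (-38.588,0) -> (-38.588,9) [heading=90, draw]
  RT 30: heading 90 -> 60
  -- iteration 8/12 --
  FD 9: (-38.588,9) -> (-34.088,16.794) [heading=60, draw]
  RT 30: heading 60 -> 30
  -- iteration 9/12 --
  FD 9: (-34.088,16.794) -> (-26.294,21.294) [heading=30, draw]
  RT 30: heading 30 -> 0
  -- iteration 10/12 --
  FD 9: (-26.294,21.294) -> (-17.294,21.294) [heading=0, draw]
  RT 30: heading 0 -> 330
  -- iteration 11/12 --
  FD 9: (-17.294,21.294) -> (-9.5,16.794) [heading=330, draw]
  RT 30: heading 330 -> 300
  -- iteration 12/12 --
  FD 9: (-9.5,16.794) -> (-5,9) [heading=300, draw]
  RT 30: heading 300 -> 270
]
Final: pos=(-5,9), heading=270, 12 segment(s) drawn

Start position: (-5, 9)
Final position: (-5, 9)
Distance = 0; < 1e-6 -> CLOSED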